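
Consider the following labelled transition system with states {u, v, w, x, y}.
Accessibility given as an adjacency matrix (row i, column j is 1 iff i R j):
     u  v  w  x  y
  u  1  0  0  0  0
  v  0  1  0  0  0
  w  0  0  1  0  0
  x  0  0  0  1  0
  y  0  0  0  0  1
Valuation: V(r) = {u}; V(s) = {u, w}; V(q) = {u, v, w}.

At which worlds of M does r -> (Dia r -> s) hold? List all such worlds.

Let φ = r -> (Dia r -> s). Evaluate φ at each world:
  u (successors {u}): φ is true.
  v (successors {v}): φ is true.
  w (successors {w}): φ is true.
  x (successors {x}): φ is true.
  y (successors {y}): φ is true.
For instance, at u:
  At u: r is true, Dia r -> s is true, so r -> (Dia r -> s) is true.
    At u: Dia r is true, s is true, so Dia r -> s is true.
      At u: Dia r requires r at some successor in {u}.
        r holds at u, so Dia r is true at u.
Satisfying worlds: {u, v, w, x, y}

u, v, w, x, y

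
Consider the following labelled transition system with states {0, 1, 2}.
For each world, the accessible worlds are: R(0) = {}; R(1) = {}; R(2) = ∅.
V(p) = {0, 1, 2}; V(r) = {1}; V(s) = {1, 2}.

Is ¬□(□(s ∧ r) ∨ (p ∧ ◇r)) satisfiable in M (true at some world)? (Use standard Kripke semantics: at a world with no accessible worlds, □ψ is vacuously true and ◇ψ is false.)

Recall that □ψ holds at a world iff ψ holds at every accessible world, and ◇ψ holds iff ψ holds at some accessible world.
Let φ = ¬□(□(s ∧ r) ∨ (p ∧ ◇r)). Evaluate φ at each world:
  0 (successors ∅): φ is false.
  1 (successors ∅): φ is false.
  2 (successors ∅): φ is false.
For instance, at 0:
  At 0: □(□(s ∧ r) ∨ (p ∧ ◇r)) is true, so ¬□(□(s ∧ r) ∨ (p ∧ ◇r)) is false.
    At 0: no accessible worlds, so □(□(s ∧ r) ∨ (p ∧ ◇r)) holds vacuously.

No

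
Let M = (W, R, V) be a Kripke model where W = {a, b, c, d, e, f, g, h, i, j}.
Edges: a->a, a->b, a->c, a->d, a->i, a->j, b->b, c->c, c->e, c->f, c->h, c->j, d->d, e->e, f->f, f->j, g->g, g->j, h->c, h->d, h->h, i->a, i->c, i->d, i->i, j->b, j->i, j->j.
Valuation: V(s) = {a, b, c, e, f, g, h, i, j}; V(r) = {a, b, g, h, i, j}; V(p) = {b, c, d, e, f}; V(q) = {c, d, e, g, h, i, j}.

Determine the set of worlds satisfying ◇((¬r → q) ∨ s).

a, b, c, d, e, f, g, h, i, j

Let φ = ◇((¬r → q) ∨ s). Evaluate φ at each world:
  a (successors {a, b, c, d, i, j}): φ is true.
  b (successors {b}): φ is true.
  c (successors {c, e, f, h, j}): φ is true.
  d (successors {d}): φ is true.
  e (successors {e}): φ is true.
  f (successors {f, j}): φ is true.
  g (successors {g, j}): φ is true.
  h (successors {c, d, h}): φ is true.
  i (successors {a, c, d, i}): φ is true.
  j (successors {b, i, j}): φ is true.
For instance, at g:
  At g: ◇((¬r → q) ∨ s) requires (¬r → q) ∨ s at some successor in {g, j}.
    (¬r → q) ∨ s holds at g, so ◇((¬r → q) ∨ s) is true at g.
Satisfying worlds: {a, b, c, d, e, f, g, h, i, j}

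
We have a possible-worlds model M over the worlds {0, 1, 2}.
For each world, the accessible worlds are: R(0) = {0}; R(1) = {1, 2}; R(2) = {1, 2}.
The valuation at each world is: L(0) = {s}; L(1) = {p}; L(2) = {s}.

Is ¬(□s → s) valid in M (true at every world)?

No

Let φ = ¬(□s → s). Evaluate φ at each world:
  0 (successors {0}): φ is false.
  1 (successors {1, 2}): φ is false.
  2 (successors {1, 2}): φ is false.
Detail at 0 (counterexample):
  At 0: □s → s is true, so ¬(□s → s) is false.
    At 0: □s is true, s is true, so □s → s is true.
      At 0: □s requires s at every successor {0}.
        At 0: s is true.
      So □s is true at 0.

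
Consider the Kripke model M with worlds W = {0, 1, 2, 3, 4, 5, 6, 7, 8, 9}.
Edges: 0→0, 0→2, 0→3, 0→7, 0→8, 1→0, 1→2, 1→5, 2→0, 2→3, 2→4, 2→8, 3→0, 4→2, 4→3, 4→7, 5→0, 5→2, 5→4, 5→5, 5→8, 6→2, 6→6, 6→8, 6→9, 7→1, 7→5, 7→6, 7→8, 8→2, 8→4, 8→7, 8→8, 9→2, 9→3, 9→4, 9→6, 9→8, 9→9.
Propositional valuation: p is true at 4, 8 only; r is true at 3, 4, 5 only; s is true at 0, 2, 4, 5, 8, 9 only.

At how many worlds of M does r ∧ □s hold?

2

Recall that □ψ holds at a world iff ψ holds at every accessible world, and ◇ψ holds iff ψ holds at some accessible world.
Let φ = r ∧ □s. Evaluate φ at each world:
  0 (successors {0, 2, 3, 7, 8}): φ is false.
  1 (successors {0, 2, 5}): φ is false.
  2 (successors {0, 3, 4, 8}): φ is false.
  3 (successors {0}): φ is true.
  4 (successors {2, 3, 7}): φ is false.
  5 (successors {0, 2, 4, 5, 8}): φ is true.
  6 (successors {2, 6, 8, 9}): φ is false.
  7 (successors {1, 5, 6, 8}): φ is false.
  8 (successors {2, 4, 7, 8}): φ is false.
  9 (successors {2, 3, 4, 6, 8, 9}): φ is false.
For instance, at 9:
  At 9: r is false, □s is false, so r ∧ □s is false.
    At 9: □s requires s at every successor {2, 3, 4, 6, 8, 9}.
      s fails at 3, so □s is false at 9.
Satisfying worlds: {3, 5}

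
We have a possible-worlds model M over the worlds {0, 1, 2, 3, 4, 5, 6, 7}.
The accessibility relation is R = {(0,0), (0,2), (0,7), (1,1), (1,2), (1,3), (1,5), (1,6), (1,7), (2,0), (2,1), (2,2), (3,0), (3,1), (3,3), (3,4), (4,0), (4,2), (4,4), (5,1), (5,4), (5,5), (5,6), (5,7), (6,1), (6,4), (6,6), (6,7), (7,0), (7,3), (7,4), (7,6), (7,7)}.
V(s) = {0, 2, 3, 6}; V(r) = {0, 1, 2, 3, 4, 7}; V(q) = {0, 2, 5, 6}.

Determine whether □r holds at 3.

At 3: □r requires r at every successor {0, 1, 3, 4}.
  At 0: r is true.
  At 1: r is true.
  At 3: r is true.
  At 4: r is true.
So □r is true at 3.

Yes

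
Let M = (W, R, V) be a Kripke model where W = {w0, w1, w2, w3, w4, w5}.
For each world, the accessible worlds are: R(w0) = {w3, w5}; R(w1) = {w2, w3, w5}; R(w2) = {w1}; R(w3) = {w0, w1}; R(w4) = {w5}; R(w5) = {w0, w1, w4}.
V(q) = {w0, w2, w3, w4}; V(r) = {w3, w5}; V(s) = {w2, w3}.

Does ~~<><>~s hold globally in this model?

Let φ = ~~<><>~s. Evaluate φ at each world:
  w0 (successors {w3, w5}): φ is true.
  w1 (successors {w2, w3, w5}): φ is true.
  w2 (successors {w1}): φ is true.
  w3 (successors {w0, w1}): φ is true.
  w4 (successors {w5}): φ is true.
  w5 (successors {w0, w1, w4}): φ is true.
For instance, at w5:
  At w5: ~<><>~s is false, so ~~<><>~s is true.
    At w5: <><>~s is true, so ~<><>~s is false.
      At w5: <><>~s requires <>~s at some successor in {w0, w1, w4}.
        <>~s holds at w0, so <><>~s is true at w5.

Yes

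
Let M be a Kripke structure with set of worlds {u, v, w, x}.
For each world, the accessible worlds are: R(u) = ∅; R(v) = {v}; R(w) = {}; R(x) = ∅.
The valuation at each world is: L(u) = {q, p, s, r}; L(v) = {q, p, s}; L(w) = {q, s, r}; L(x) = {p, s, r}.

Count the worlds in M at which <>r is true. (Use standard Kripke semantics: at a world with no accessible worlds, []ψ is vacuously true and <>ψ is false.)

0

Let φ = <>r. Evaluate φ at each world:
  u (successors ∅): φ is false.
  v (successors {v}): φ is false.
  w (successors ∅): φ is false.
  x (successors ∅): φ is false.
For instance, at v:
  At v: <>r requires r at some successor in {v}.
    At v: r is false.
  So <>r is false at v.
Satisfying worlds: none.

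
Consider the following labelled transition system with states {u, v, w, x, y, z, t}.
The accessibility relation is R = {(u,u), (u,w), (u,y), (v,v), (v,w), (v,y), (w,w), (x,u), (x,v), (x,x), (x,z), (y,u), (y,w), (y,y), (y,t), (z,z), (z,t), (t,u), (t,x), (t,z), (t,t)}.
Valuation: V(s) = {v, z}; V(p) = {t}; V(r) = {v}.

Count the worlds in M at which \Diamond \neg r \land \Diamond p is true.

3

Recall that \Diamond ψ holds at a world iff ψ holds at some accessible world.
Let φ = \Diamond \neg r \land \Diamond p. Evaluate φ at each world:
  u (successors {u, w, y}): φ is false.
  v (successors {v, w, y}): φ is false.
  w (successors {w}): φ is false.
  x (successors {u, v, x, z}): φ is false.
  y (successors {u, w, y, t}): φ is true.
  z (successors {z, t}): φ is true.
  t (successors {u, x, z, t}): φ is true.
For instance, at z:
  At z: \Diamond \neg r is true, \Diamond p is true, so \Diamond \neg r \land \Diamond p is true.
    At z: \Diamond \neg r requires \neg r at some successor in {z, t}.
      \neg r holds at z, so \Diamond \neg r is true at z.
    At z: \Diamond p requires p at some successor in {z, t}.
      p holds at t, so \Diamond p is true at z.
Satisfying worlds: {y, z, t}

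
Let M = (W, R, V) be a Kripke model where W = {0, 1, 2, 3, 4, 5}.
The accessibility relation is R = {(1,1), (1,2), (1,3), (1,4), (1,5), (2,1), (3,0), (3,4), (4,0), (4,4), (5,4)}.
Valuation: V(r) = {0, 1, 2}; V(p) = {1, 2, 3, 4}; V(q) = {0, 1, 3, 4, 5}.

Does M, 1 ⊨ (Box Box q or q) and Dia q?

At 1: Box Box q or q is true, Dia q is true, so (Box Box q or q) and Dia q is true.
  At 1: Box Box q is false, q is true, so Box Box q or q is true.
    At 1: Box Box q requires Box q at every successor {1, 2, 3, 4, 5}.
      Box q fails at 1, so Box Box q is false at 1.
  At 1: Dia q requires q at some successor in {1, 2, 3, 4, 5}.
    q holds at 1, so Dia q is true at 1.

Yes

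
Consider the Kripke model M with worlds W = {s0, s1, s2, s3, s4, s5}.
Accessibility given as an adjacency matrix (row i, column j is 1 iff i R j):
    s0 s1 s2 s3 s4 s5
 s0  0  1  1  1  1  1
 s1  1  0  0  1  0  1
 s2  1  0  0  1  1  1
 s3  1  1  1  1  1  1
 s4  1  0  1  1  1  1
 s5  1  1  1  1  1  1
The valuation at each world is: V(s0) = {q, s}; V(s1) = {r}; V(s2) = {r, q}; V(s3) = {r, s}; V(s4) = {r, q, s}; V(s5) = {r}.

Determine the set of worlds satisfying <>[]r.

Let φ = <>[]r. Evaluate φ at each world:
  s0 (successors {s1, s2, s3, s4, s5}): φ is false.
  s1 (successors {s0, s3, s5}): φ is true.
  s2 (successors {s0, s3, s4, s5}): φ is true.
  s3 (successors {s0, s1, s2, s3, s4, s5}): φ is true.
  s4 (successors {s0, s2, s3, s4, s5}): φ is true.
  s5 (successors {s0, s1, s2, s3, s4, s5}): φ is true.
For instance, at s5:
  At s5: <>[]r requires []r at some successor in {s0, s1, s2, s3, s4, s5}.
    []r holds at s0, so <>[]r is true at s5.
      At s0: []r requires r at every successor {s1, s2, s3, s4, s5}.
        At s1: r is true.
        At s2: r is true.
        At s3: r is true.
        At s4: r is true.
        At s5: r is true.
      So []r is true at s0.
Satisfying worlds: {s1, s2, s3, s4, s5}

s1, s2, s3, s4, s5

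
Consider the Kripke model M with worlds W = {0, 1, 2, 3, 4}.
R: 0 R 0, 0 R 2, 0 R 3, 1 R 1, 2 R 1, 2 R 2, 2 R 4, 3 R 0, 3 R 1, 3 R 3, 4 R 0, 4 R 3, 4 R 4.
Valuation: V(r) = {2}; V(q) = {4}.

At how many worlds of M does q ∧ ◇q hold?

1

Recall that ◇ψ holds at a world iff ψ holds at some accessible world.
Let φ = q ∧ ◇q. Evaluate φ at each world:
  0 (successors {0, 2, 3}): φ is false.
  1 (successors {1}): φ is false.
  2 (successors {1, 2, 4}): φ is false.
  3 (successors {0, 1, 3}): φ is false.
  4 (successors {0, 3, 4}): φ is true.
For instance, at 2:
  At 2: q is false, ◇q is true, so q ∧ ◇q is false.
    At 2: ◇q requires q at some successor in {1, 2, 4}.
      q holds at 4, so ◇q is true at 2.
Satisfying worlds: {4}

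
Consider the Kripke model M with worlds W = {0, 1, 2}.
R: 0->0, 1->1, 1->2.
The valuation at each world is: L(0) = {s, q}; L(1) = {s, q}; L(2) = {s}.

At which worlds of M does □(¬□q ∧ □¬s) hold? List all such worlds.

Recall that □ψ holds at a world iff ψ holds at every accessible world, and ◇ψ holds iff ψ holds at some accessible world.
Let φ = □(¬□q ∧ □¬s). Evaluate φ at each world:
  0 (successors {0}): φ is false.
  1 (successors {1, 2}): φ is false.
  2 (successors ∅): φ is true.
For instance, at 0:
  At 0: □(¬□q ∧ □¬s) requires ¬□q ∧ □¬s at every successor {0}.
    ¬□q ∧ □¬s fails at 0, so □(¬□q ∧ □¬s) is false at 0.
      At 0: ¬□q is false, □¬s is false, so ¬□q ∧ □¬s is false.
Satisfying worlds: {2}

2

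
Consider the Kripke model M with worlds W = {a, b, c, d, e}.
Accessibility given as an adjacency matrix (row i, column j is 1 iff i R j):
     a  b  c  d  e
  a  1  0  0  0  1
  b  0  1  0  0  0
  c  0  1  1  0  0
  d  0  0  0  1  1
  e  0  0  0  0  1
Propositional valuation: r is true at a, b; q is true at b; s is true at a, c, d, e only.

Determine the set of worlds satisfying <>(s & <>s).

Let φ = <>(s & <>s). Evaluate φ at each world:
  a (successors {a, e}): φ is true.
  b (successors {b}): φ is false.
  c (successors {b, c}): φ is true.
  d (successors {d, e}): φ is true.
  e (successors {e}): φ is true.
For instance, at e:
  At e: <>(s & <>s) requires s & <>s at some successor in {e}.
    s & <>s holds at e, so <>(s & <>s) is true at e.
      At e: s is true, <>s is true, so s & <>s is true.
Satisfying worlds: {a, c, d, e}

a, c, d, e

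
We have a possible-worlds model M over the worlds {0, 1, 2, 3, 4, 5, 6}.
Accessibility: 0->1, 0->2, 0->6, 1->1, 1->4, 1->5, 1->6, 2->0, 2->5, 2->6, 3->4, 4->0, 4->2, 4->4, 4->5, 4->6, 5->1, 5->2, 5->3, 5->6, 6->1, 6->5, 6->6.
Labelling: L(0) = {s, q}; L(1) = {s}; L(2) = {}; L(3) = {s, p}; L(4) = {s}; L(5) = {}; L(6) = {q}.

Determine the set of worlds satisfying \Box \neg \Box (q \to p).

0, 1, 2, 3, 4, 6

Let φ = \Box \neg \Box (q \to p). Evaluate φ at each world:
  0 (successors {1, 2, 6}): φ is true.
  1 (successors {1, 4, 5, 6}): φ is true.
  2 (successors {0, 5, 6}): φ is true.
  3 (successors {4}): φ is true.
  4 (successors {0, 2, 4, 5, 6}): φ is true.
  5 (successors {1, 2, 3, 6}): φ is false.
  6 (successors {1, 5, 6}): φ is true.
For instance, at 0:
  At 0: \Box \neg \Box (q \to p) requires \neg \Box (q \to p) at every successor {1, 2, 6}.
      At 1: \Box (q \to p) is false, so \neg \Box (q \to p) is true.
      At 2: \Box (q \to p) is false, so \neg \Box (q \to p) is true.
      At 6: \Box (q \to p) is false, so \neg \Box (q \to p) is true.
  So \Box \neg \Box (q \to p) is true at 0.
Satisfying worlds: {0, 1, 2, 3, 4, 6}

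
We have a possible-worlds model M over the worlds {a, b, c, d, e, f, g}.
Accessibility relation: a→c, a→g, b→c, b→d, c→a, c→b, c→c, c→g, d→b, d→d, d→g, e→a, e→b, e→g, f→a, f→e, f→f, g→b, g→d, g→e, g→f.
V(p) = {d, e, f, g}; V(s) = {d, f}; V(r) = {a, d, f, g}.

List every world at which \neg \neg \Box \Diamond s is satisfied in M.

Let φ = \neg \neg \Box \Diamond s. Evaluate φ at each world:
  a (successors {c, g}): φ is false.
  b (successors {c, d}): φ is false.
  c (successors {a, b, c, g}): φ is false.
  d (successors {b, d, g}): φ is true.
  e (successors {a, b, g}): φ is false.
  f (successors {a, e, f}): φ is false.
  g (successors {b, d, e, f}): φ is false.
For instance, at a:
  At a: \neg \Box \Diamond s is true, so \neg \neg \Box \Diamond s is false.
    At a: \Box \Diamond s is false, so \neg \Box \Diamond s is true.
      At a: \Box \Diamond s requires \Diamond s at every successor {c, g}.
        \Diamond s fails at c, so \Box \Diamond s is false at a.
Satisfying worlds: {d}

d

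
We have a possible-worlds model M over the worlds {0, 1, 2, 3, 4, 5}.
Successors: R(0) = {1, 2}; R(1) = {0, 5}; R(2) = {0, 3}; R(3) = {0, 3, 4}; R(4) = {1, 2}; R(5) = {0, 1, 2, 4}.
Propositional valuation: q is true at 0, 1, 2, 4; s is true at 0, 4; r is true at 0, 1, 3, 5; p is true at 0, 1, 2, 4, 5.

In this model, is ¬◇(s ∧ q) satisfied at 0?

Yes

Recall that ◇ψ holds at a world iff ψ holds at some accessible world.
At 0: ◇(s ∧ q) is false, so ¬◇(s ∧ q) is true.
  At 0: ◇(s ∧ q) requires s ∧ q at some successor in {1, 2}.
    At 1: s ∧ q is false.
    At 2: s ∧ q is false.
  So ◇(s ∧ q) is false at 0.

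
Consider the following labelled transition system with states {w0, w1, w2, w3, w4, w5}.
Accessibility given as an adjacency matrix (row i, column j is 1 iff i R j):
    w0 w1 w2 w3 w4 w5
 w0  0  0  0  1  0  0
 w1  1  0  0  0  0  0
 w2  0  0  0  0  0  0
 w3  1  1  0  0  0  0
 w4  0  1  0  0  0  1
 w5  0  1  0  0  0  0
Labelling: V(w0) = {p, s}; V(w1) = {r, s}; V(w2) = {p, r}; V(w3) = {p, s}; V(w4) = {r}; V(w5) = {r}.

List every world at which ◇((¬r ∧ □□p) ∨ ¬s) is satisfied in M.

w0, w4

Let φ = ◇((¬r ∧ □□p) ∨ ¬s). Evaluate φ at each world:
  w0 (successors {w3}): φ is true.
  w1 (successors {w0}): φ is false.
  w2 (successors ∅): φ is false.
  w3 (successors {w0, w1}): φ is false.
  w4 (successors {w1, w5}): φ is true.
  w5 (successors {w1}): φ is false.
For instance, at w4:
  At w4: ◇((¬r ∧ □□p) ∨ ¬s) requires (¬r ∧ □□p) ∨ ¬s at some successor in {w1, w5}.
    (¬r ∧ □□p) ∨ ¬s holds at w5, so ◇((¬r ∧ □□p) ∨ ¬s) is true at w4.
      At w5: ¬r ∧ □□p is false, ¬s is true, so (¬r ∧ □□p) ∨ ¬s is true.
Satisfying worlds: {w0, w4}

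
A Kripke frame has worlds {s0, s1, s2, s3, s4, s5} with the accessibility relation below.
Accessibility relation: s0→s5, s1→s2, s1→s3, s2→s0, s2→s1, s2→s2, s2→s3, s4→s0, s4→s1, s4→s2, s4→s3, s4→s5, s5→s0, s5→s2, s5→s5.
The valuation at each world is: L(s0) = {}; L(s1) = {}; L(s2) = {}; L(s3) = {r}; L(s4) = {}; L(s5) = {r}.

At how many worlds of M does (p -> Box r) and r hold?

Let φ = (p -> Box r) and r. Evaluate φ at each world:
  s0 (successors {s5}): φ is false.
  s1 (successors {s2, s3}): φ is false.
  s2 (successors {s0, s1, s2, s3}): φ is false.
  s3 (successors ∅): φ is true.
  s4 (successors {s0, s1, s2, s3, s5}): φ is false.
  s5 (successors {s0, s2, s5}): φ is true.
For instance, at s5:
  At s5: p -> Box r is true, r is true, so (p -> Box r) and r is true.
    At s5: p is false, Box r is false, so p -> Box r is true.
      At s5: Box r requires r at every successor {s0, s2, s5}.
        r fails at s0, so Box r is false at s5.
Satisfying worlds: {s3, s5}

2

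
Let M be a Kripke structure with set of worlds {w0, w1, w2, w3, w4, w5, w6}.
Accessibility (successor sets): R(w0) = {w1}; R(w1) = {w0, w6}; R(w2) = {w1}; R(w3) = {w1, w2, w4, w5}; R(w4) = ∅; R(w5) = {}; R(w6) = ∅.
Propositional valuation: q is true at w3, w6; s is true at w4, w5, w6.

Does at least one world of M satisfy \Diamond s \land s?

No

Let φ = \Diamond s \land s. Evaluate φ at each world:
  w0 (successors {w1}): φ is false.
  w1 (successors {w0, w6}): φ is false.
  w2 (successors {w1}): φ is false.
  w3 (successors {w1, w2, w4, w5}): φ is false.
  w4 (successors ∅): φ is false.
  w5 (successors ∅): φ is false.
  w6 (successors ∅): φ is false.
For instance, at w3:
  At w3: \Diamond s is true, s is false, so \Diamond s \land s is false.
    At w3: \Diamond s requires s at some successor in {w1, w2, w4, w5}.
      s holds at w4, so \Diamond s is true at w3.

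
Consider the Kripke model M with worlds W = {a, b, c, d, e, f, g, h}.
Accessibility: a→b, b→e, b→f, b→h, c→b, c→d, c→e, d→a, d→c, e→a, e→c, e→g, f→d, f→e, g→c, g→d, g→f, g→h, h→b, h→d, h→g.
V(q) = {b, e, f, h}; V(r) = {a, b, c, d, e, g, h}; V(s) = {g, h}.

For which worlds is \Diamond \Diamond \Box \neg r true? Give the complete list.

Let φ = \Diamond \Diamond \Box \neg r. Evaluate φ at each world:
  a (successors {b}): φ is false.
  b (successors {e, f, h}): φ is false.
  c (successors {b, d, e}): φ is false.
  d (successors {a, c}): φ is false.
  e (successors {a, c, g}): φ is false.
  f (successors {d, e}): φ is false.
  g (successors {c, d, f, h}): φ is false.
  h (successors {b, d, g}): φ is false.
For instance, at g:
  At g: \Diamond \Diamond \Box \neg r requires \Diamond \Box \neg r at some successor in {c, d, f, h}.
    At c: \Diamond \Box \neg r is false.
    At d: \Diamond \Box \neg r is false.
    At f: \Diamond \Box \neg r is false.
    At h: \Diamond \Box \neg r is false.
  So \Diamond \Diamond \Box \neg r is false at g.
Satisfying worlds: none.

none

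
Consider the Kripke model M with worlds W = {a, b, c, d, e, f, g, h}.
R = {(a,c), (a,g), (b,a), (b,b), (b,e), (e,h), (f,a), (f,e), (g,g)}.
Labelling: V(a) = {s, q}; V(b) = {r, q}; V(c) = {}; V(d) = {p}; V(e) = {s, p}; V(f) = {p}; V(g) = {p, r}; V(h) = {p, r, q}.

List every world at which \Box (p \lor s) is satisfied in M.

Let φ = \Box (p \lor s). Evaluate φ at each world:
  a (successors {c, g}): φ is false.
  b (successors {a, b, e}): φ is false.
  c (successors ∅): φ is true.
  d (successors ∅): φ is true.
  e (successors {h}): φ is true.
  f (successors {a, e}): φ is true.
  g (successors {g}): φ is true.
  h (successors ∅): φ is true.
For instance, at b:
  At b: \Box (p \lor s) requires p \lor s at every successor {a, b, e}.
    p \lor s fails at b, so \Box (p \lor s) is false at b.
Satisfying worlds: {c, d, e, f, g, h}

c, d, e, f, g, h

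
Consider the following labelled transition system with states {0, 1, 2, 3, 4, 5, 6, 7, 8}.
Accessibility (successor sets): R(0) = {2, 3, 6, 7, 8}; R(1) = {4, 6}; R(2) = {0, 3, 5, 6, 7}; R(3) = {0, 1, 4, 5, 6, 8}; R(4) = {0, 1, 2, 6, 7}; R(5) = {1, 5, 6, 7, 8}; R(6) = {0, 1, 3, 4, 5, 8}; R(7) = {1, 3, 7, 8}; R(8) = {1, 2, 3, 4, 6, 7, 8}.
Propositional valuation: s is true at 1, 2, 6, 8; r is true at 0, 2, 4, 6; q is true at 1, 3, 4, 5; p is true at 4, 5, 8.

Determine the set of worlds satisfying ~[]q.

Let φ = ~[]q. Evaluate φ at each world:
  0 (successors {2, 3, 6, 7, 8}): φ is true.
  1 (successors {4, 6}): φ is true.
  2 (successors {0, 3, 5, 6, 7}): φ is true.
  3 (successors {0, 1, 4, 5, 6, 8}): φ is true.
  4 (successors {0, 1, 2, 6, 7}): φ is true.
  5 (successors {1, 5, 6, 7, 8}): φ is true.
  6 (successors {0, 1, 3, 4, 5, 8}): φ is true.
  7 (successors {1, 3, 7, 8}): φ is true.
  8 (successors {1, 2, 3, 4, 6, 7, 8}): φ is true.
For instance, at 1:
  At 1: []q is false, so ~[]q is true.
    At 1: []q requires q at every successor {4, 6}.
      q fails at 6, so []q is false at 1.
Satisfying worlds: {0, 1, 2, 3, 4, 5, 6, 7, 8}

0, 1, 2, 3, 4, 5, 6, 7, 8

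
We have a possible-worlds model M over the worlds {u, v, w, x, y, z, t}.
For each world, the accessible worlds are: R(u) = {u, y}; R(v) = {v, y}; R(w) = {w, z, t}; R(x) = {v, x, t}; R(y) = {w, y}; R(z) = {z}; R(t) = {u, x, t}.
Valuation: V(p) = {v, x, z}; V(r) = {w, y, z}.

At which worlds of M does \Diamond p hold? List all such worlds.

v, w, x, z, t

Let φ = \Diamond p. Evaluate φ at each world:
  u (successors {u, y}): φ is false.
  v (successors {v, y}): φ is true.
  w (successors {w, z, t}): φ is true.
  x (successors {v, x, t}): φ is true.
  y (successors {w, y}): φ is false.
  z (successors {z}): φ is true.
  t (successors {u, x, t}): φ is true.
For instance, at u:
  At u: \Diamond p requires p at some successor in {u, y}.
    At u: p is false.
    At y: p is false.
  So \Diamond p is false at u.
Satisfying worlds: {v, w, x, z, t}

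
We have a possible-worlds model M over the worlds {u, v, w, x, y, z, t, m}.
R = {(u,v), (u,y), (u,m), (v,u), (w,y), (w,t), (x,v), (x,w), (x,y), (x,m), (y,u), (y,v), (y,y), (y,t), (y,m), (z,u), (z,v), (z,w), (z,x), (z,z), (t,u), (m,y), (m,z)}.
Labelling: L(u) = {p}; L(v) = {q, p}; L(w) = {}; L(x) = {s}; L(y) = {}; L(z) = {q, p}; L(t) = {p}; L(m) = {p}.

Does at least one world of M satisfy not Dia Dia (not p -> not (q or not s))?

No

Recall that Dia ψ holds at a world iff ψ holds at some accessible world.
Let φ = not Dia Dia (not p -> not (q or not s)). Evaluate φ at each world:
  u (successors {v, y, m}): φ is false.
  v (successors {u}): φ is false.
  w (successors {y, t}): φ is false.
  x (successors {v, w, y, m}): φ is false.
  y (successors {u, v, y, t, m}): φ is false.
  z (successors {u, v, w, x, z}): φ is false.
  t (successors {u}): φ is false.
  m (successors {y, z}): φ is false.
For instance, at w:
  At w: Dia Dia (not p -> not (q or not s)) is true, so not Dia Dia (not p -> not (q or not s)) is false.
    At w: Dia Dia (not p -> not (q or not s)) requires Dia (not p -> not (q or not s)) at some successor in {y, t}.
      Dia (not p -> not (q or not s)) holds at y, so Dia Dia (not p -> not (q or not s)) is true at w.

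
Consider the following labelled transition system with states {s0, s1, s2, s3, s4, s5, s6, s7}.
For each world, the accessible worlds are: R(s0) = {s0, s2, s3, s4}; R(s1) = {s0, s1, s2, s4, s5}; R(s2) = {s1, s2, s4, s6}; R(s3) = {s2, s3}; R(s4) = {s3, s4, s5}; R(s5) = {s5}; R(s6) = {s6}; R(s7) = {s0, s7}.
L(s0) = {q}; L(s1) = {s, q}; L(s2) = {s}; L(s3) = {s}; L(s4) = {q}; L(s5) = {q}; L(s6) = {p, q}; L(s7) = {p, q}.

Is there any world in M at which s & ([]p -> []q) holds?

Yes

Recall that []ψ holds at a world iff ψ holds at every accessible world, and <>ψ holds iff ψ holds at some accessible world.
Let φ = s & ([]p -> []q). Evaluate φ at each world:
  s0 (successors {s0, s2, s3, s4}): φ is false.
  s1 (successors {s0, s1, s2, s4, s5}): φ is true.
  s2 (successors {s1, s2, s4, s6}): φ is true.
  s3 (successors {s2, s3}): φ is true.
  s4 (successors {s3, s4, s5}): φ is false.
  s5 (successors {s5}): φ is false.
  s6 (successors {s6}): φ is false.
  s7 (successors {s0, s7}): φ is false.
Detail at s1 (witness):
  At s1: s is true, []p -> []q is true, so s & ([]p -> []q) is true.
    At s1: []p is false, []q is false, so []p -> []q is true.
      At s1: []p requires p at every successor {s0, s1, s2, s4, s5}.
        p fails at s0, so []p is false at s1.
      At s1: []q requires q at every successor {s0, s1, s2, s4, s5}.
        q fails at s2, so []q is false at s1.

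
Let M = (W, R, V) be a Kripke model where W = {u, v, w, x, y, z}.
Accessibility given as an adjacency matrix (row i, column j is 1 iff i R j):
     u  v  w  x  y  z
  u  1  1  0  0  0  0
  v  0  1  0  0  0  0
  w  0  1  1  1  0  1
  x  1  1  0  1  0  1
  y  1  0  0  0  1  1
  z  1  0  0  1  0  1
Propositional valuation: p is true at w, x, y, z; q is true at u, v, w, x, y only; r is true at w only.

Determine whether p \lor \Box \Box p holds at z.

Yes

Recall that \Box ψ holds at a world iff ψ holds at every accessible world, and \Diamond ψ holds iff ψ holds at some accessible world.
At z: p is true, \Box \Box p is false, so p \lor \Box \Box p is true.
  At z: \Box \Box p requires \Box p at every successor {u, x, z}.
    \Box p fails at u, so \Box \Box p is false at z.
      At u: \Box p requires p at every successor {u, v}.
        p fails at u, so \Box p is false at u.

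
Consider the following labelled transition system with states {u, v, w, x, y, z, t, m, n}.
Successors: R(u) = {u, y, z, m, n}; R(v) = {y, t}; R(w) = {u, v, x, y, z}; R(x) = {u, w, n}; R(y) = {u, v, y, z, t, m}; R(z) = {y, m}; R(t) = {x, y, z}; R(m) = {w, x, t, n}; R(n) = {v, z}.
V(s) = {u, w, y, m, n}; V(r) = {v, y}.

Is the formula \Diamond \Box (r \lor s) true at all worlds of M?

Recall that \Box ψ holds at a world iff ψ holds at every accessible world, and \Diamond ψ holds iff ψ holds at some accessible world.
Let φ = \Diamond \Box (r \lor s). Evaluate φ at each world:
  u (successors {u, y, z, m, n}): φ is true.
  v (successors {y, t}): φ is false.
  w (successors {u, v, x, y, z}): φ is true.
  x (successors {u, w, n}): φ is false.
  y (successors {u, v, y, z, t, m}): φ is true.
  z (successors {y, m}): φ is false.
  t (successors {x, y, z}): φ is true.
  m (successors {w, x, t, n}): φ is true.
  n (successors {v, z}): φ is true.
Detail at v (counterexample):
  At v: \Diamond \Box (r \lor s) requires \Box (r \lor s) at some successor in {y, t}.
    At y: \Box (r \lor s) is false.
    At t: \Box (r \lor s) is false.
  So \Diamond \Box (r \lor s) is false at v.

No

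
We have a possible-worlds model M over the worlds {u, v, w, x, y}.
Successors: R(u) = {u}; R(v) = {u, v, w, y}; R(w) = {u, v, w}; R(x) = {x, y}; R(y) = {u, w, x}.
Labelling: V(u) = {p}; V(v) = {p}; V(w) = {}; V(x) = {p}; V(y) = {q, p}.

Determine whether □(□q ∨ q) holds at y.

Recall that □ψ holds at a world iff ψ holds at every accessible world, and ◇ψ holds iff ψ holds at some accessible world.
At y: □(□q ∨ q) requires □q ∨ q at every successor {u, w, x}.
  □q ∨ q fails at u, so □(□q ∨ q) is false at y.
    At u: □q is false, q is false, so □q ∨ q is false.
      At u: □q requires q at every successor {u}.
        q fails at u, so □q is false at u.

No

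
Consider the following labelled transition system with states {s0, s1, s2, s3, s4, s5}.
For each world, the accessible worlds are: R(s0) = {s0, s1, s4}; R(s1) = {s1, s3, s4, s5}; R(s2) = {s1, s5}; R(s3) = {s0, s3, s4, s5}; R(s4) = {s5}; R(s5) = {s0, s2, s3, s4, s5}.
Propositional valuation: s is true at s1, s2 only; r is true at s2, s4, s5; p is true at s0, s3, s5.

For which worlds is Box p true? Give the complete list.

s4

Recall that Box ψ holds at a world iff ψ holds at every accessible world, and Dia ψ holds iff ψ holds at some accessible world.
Let φ = Box p. Evaluate φ at each world:
  s0 (successors {s0, s1, s4}): φ is false.
  s1 (successors {s1, s3, s4, s5}): φ is false.
  s2 (successors {s1, s5}): φ is false.
  s3 (successors {s0, s3, s4, s5}): φ is false.
  s4 (successors {s5}): φ is true.
  s5 (successors {s0, s2, s3, s4, s5}): φ is false.
For instance, at s0:
  At s0: Box p requires p at every successor {s0, s1, s4}.
    p fails at s1, so Box p is false at s0.
Satisfying worlds: {s4}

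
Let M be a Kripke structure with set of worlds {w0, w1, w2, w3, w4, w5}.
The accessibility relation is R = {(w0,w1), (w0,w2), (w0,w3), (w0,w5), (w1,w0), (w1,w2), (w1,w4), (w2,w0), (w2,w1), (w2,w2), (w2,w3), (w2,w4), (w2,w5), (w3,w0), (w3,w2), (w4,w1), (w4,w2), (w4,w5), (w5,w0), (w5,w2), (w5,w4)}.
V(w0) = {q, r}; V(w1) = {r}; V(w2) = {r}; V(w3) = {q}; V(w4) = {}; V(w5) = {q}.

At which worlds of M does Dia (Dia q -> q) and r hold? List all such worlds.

Let φ = Dia (Dia q -> q) and r. Evaluate φ at each world:
  w0 (successors {w1, w2, w3, w5}): φ is true.
  w1 (successors {w0, w2, w4}): φ is true.
  w2 (successors {w0, w1, w2, w3, w4, w5}): φ is true.
  w3 (successors {w0, w2}): φ is false.
  w4 (successors {w1, w2, w5}): φ is false.
  w5 (successors {w0, w2, w4}): φ is false.
For instance, at w0:
  At w0: Dia (Dia q -> q) is true, r is true, so Dia (Dia q -> q) and r is true.
    At w0: Dia (Dia q -> q) requires Dia q -> q at some successor in {w1, w2, w3, w5}.
      Dia q -> q holds at w3, so Dia (Dia q -> q) is true at w0.
Satisfying worlds: {w0, w1, w2}

w0, w1, w2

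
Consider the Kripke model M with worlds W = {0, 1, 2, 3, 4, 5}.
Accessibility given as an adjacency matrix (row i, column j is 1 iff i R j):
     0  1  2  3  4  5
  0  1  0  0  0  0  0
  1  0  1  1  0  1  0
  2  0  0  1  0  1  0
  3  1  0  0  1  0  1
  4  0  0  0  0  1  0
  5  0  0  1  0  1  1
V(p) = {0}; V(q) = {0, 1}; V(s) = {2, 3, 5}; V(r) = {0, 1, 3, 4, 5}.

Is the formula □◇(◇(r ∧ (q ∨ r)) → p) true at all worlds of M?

No

Let φ = □◇(◇(r ∧ (q ∨ r)) → p). Evaluate φ at each world:
  0 (successors {0}): φ is true.
  1 (successors {1, 2, 4}): φ is false.
  2 (successors {2, 4}): φ is false.
  3 (successors {0, 3, 5}): φ is false.
  4 (successors {4}): φ is false.
  5 (successors {2, 4, 5}): φ is false.
Detail at 1 (counterexample):
  At 1: □◇(◇(r ∧ (q ∨ r)) → p) requires ◇(◇(r ∧ (q ∨ r)) → p) at every successor {1, 2, 4}.
    ◇(◇(r ∧ (q ∨ r)) → p) fails at 1, so □◇(◇(r ∧ (q ∨ r)) → p) is false at 1.
      At 1: ◇(◇(r ∧ (q ∨ r)) → p) requires ◇(r ∧ (q ∨ r)) → p at some successor in {1, 2, 4}.
        At 1: ◇(r ∧ (q ∨ r)) → p is false.
        At 2: ◇(r ∧ (q ∨ r)) → p is false.
        At 4: ◇(r ∧ (q ∨ r)) → p is false.
      So ◇(◇(r ∧ (q ∨ r)) → p) is false at 1.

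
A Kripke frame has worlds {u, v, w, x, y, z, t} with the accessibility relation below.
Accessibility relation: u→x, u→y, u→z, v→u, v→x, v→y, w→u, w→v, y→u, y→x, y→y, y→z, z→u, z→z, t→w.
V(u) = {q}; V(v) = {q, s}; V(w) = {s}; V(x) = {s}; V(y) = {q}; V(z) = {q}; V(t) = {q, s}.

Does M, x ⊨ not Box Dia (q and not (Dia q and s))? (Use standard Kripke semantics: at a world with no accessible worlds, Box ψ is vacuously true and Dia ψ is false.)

No

Recall that Box ψ holds at a world iff ψ holds at every accessible world, and Dia ψ holds iff ψ holds at some accessible world.
At x: Box Dia (q and not (Dia q and s)) is true, so not Box Dia (q and not (Dia q and s)) is false.
  At x: no accessible worlds, so Box Dia (q and not (Dia q and s)) holds vacuously.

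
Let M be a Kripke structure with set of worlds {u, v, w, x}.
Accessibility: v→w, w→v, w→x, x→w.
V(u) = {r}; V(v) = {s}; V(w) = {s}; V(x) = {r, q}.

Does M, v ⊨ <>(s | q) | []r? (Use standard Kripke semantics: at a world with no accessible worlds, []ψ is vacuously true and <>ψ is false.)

Yes

Recall that []ψ holds at a world iff ψ holds at every accessible world, and <>ψ holds iff ψ holds at some accessible world.
At v: <>(s | q) is true, []r is false, so <>(s | q) | []r is true.
  At v: <>(s | q) requires s | q at some successor in {w}.
    s | q holds at w, so <>(s | q) is true at v.
  At v: []r requires r at every successor {w}.
    r fails at w, so []r is false at v.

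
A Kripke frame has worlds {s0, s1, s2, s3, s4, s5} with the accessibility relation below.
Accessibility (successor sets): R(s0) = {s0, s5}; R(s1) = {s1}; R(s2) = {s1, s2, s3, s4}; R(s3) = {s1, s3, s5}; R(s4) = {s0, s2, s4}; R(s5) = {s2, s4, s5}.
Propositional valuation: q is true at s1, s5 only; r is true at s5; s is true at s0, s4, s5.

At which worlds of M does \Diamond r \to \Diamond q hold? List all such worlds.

s0, s1, s2, s3, s4, s5

Let φ = \Diamond r \to \Diamond q. Evaluate φ at each world:
  s0 (successors {s0, s5}): φ is true.
  s1 (successors {s1}): φ is true.
  s2 (successors {s1, s2, s3, s4}): φ is true.
  s3 (successors {s1, s3, s5}): φ is true.
  s4 (successors {s0, s2, s4}): φ is true.
  s5 (successors {s2, s4, s5}): φ is true.
For instance, at s0:
  At s0: \Diamond r is true, \Diamond q is true, so \Diamond r \to \Diamond q is true.
    At s0: \Diamond r requires r at some successor in {s0, s5}.
      r holds at s5, so \Diamond r is true at s0.
    At s0: \Diamond q requires q at some successor in {s0, s5}.
      q holds at s5, so \Diamond q is true at s0.
Satisfying worlds: {s0, s1, s2, s3, s4, s5}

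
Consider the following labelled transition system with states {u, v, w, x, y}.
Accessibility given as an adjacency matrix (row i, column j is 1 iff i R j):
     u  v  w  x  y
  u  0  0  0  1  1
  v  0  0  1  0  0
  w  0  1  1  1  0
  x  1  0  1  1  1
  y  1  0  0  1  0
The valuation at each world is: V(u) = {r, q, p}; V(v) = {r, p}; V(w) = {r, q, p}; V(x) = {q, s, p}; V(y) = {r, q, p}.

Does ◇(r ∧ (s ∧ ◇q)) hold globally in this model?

No

Let φ = ◇(r ∧ (s ∧ ◇q)). Evaluate φ at each world:
  u (successors {x, y}): φ is false.
  v (successors {w}): φ is false.
  w (successors {v, w, x}): φ is false.
  x (successors {u, w, x, y}): φ is false.
  y (successors {u, x}): φ is false.
Detail at u (counterexample):
  At u: ◇(r ∧ (s ∧ ◇q)) requires r ∧ (s ∧ ◇q) at some successor in {x, y}.
    At x: r ∧ (s ∧ ◇q) is false.
    At y: r ∧ (s ∧ ◇q) is false.
  So ◇(r ∧ (s ∧ ◇q)) is false at u.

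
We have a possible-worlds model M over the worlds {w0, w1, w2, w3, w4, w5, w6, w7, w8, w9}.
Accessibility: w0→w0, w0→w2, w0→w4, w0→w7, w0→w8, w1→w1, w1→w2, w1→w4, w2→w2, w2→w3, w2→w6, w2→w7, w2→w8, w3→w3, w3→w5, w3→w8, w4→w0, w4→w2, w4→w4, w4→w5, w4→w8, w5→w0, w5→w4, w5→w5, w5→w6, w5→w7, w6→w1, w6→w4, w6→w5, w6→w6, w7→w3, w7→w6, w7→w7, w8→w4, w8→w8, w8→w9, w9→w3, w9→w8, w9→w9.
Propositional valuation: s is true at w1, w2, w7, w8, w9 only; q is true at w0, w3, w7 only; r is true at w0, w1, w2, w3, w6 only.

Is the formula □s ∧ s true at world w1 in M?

At w1: □s is false, s is true, so □s ∧ s is false.
  At w1: □s requires s at every successor {w1, w2, w4}.
    s fails at w4, so □s is false at w1.

No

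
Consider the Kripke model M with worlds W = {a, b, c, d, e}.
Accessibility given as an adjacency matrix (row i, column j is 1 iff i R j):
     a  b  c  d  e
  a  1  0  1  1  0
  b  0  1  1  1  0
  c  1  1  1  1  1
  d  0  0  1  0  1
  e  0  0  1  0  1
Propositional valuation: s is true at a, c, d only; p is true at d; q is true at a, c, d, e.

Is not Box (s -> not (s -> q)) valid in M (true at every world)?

Yes

Let φ = not Box (s -> not (s -> q)). Evaluate φ at each world:
  a (successors {a, c, d}): φ is true.
  b (successors {b, c, d}): φ is true.
  c (successors {a, b, c, d, e}): φ is true.
  d (successors {c, e}): φ is true.
  e (successors {c, e}): φ is true.
For instance, at c:
  At c: Box (s -> not (s -> q)) is false, so not Box (s -> not (s -> q)) is true.
    At c: Box (s -> not (s -> q)) requires s -> not (s -> q) at every successor {a, b, c, d, e}.
      s -> not (s -> q) fails at a, so Box (s -> not (s -> q)) is false at c.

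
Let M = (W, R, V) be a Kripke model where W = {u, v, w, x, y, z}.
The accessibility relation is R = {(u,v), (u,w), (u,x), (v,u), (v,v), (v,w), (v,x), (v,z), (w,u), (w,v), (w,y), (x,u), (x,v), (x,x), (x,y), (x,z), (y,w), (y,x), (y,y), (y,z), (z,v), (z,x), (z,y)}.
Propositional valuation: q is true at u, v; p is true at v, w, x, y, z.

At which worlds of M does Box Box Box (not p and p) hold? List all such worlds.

none

Let φ = Box Box Box (not p and p). Evaluate φ at each world:
  u (successors {v, w, x}): φ is false.
  v (successors {u, v, w, x, z}): φ is false.
  w (successors {u, v, y}): φ is false.
  x (successors {u, v, x, y, z}): φ is false.
  y (successors {w, x, y, z}): φ is false.
  z (successors {v, x, y}): φ is false.
For instance, at u:
  At u: Box Box Box (not p and p) requires Box Box (not p and p) at every successor {v, w, x}.
    Box Box (not p and p) fails at v, so Box Box Box (not p and p) is false at u.
      At v: Box Box (not p and p) requires Box (not p and p) at every successor {u, v, w, x, z}.
        Box (not p and p) fails at u, so Box Box (not p and p) is false at v.
Satisfying worlds: none.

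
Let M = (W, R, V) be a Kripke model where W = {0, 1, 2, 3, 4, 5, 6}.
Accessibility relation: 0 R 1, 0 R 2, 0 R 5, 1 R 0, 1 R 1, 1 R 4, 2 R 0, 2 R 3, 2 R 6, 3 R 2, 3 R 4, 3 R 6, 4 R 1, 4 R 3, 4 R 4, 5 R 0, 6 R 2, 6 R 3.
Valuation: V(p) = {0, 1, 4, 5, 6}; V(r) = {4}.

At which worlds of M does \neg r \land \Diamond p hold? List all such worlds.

Recall that \Diamond ψ holds at a world iff ψ holds at some accessible world.
Let φ = \neg r \land \Diamond p. Evaluate φ at each world:
  0 (successors {1, 2, 5}): φ is true.
  1 (successors {0, 1, 4}): φ is true.
  2 (successors {0, 3, 6}): φ is true.
  3 (successors {2, 4, 6}): φ is true.
  4 (successors {1, 3, 4}): φ is false.
  5 (successors {0}): φ is true.
  6 (successors {2, 3}): φ is false.
For instance, at 2:
  At 2: \neg r is true, \Diamond p is true, so \neg r \land \Diamond p is true.
    At 2: \Diamond p requires p at some successor in {0, 3, 6}.
      p holds at 0, so \Diamond p is true at 2.
Satisfying worlds: {0, 1, 2, 3, 5}

0, 1, 2, 3, 5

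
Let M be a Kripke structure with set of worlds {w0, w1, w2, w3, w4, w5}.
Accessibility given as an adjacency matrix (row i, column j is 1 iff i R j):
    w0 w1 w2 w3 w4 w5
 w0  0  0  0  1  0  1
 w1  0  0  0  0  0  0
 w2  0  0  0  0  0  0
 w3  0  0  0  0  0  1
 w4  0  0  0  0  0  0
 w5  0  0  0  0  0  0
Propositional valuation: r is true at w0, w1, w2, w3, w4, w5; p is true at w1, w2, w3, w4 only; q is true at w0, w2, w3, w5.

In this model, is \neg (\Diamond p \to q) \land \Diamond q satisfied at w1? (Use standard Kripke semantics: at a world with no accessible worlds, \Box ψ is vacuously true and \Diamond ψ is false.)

At w1: \neg (\Diamond p \to q) is false, \Diamond q is false, so \neg (\Diamond p \to q) \land \Diamond q is false.
  At w1: \Diamond p \to q is true, so \neg (\Diamond p \to q) is false.
    At w1: \Diamond p is false, q is false, so \Diamond p \to q is true.
      At w1: no accessible worlds, so \Diamond p is false.
  At w1: no accessible worlds, so \Diamond q is false.

No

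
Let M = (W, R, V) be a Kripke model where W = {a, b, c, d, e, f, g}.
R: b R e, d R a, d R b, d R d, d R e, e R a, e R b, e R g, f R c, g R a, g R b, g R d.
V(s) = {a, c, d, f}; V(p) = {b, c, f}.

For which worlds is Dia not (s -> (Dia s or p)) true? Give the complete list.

Let φ = Dia not (s -> (Dia s or p)). Evaluate φ at each world:
  a (successors ∅): φ is false.
  b (successors {e}): φ is false.
  c (successors ∅): φ is false.
  d (successors {a, b, d, e}): φ is true.
  e (successors {a, b, g}): φ is true.
  f (successors {c}): φ is false.
  g (successors {a, b, d}): φ is true.
For instance, at g:
  At g: Dia not (s -> (Dia s or p)) requires not (s -> (Dia s or p)) at some successor in {a, b, d}.
    not (s -> (Dia s or p)) holds at a, so Dia not (s -> (Dia s or p)) is true at g.
      At a: s -> (Dia s or p) is false, so not (s -> (Dia s or p)) is true.
Satisfying worlds: {d, e, g}

d, e, g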